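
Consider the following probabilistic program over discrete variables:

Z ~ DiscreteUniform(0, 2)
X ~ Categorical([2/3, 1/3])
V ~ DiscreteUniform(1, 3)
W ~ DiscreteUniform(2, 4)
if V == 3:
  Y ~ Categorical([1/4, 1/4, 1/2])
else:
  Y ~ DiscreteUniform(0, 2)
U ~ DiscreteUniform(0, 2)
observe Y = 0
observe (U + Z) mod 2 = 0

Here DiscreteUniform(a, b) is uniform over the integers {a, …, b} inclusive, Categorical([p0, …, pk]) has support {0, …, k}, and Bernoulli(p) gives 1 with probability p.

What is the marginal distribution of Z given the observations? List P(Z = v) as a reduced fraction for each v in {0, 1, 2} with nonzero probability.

P(Z=0) = 2/5, P(Z=1) = 1/5, P(Z=2) = 2/5

Enumerate traces; 90 have nonzero weight after conditioning:
  (Z=0, X=0, V=1, W=2, Y=0, U=0) weight 2/729
  (Z=0, X=0, V=1, W=2, Y=0, U=2) weight 2/729
  (Z=0, X=0, V=1, W=3, Y=0, U=0) weight 2/729
  (Z=0, X=0, V=1, W=3, Y=0, U=2) weight 2/729
  (Z=0, X=0, V=1, W=4, Y=0, U=0) weight 2/729
  (Z=0, X=0, V=1, W=4, Y=0, U=2) weight 2/729
  (Z=0, X=0, V=2, W=2, Y=0, U=0) weight 2/729
  (Z=0, X=0, V=2, W=2, Y=0, U=2) weight 2/729
  (Z=1, X=0, V=1, W=2, Y=0, U=1) weight 2/729
  (Z=2, X=0, V=1, W=2, Y=0, U=0) weight 2/729
  … 80 more
Group by Z:
  weight(Z=0) = 11/162
  weight(Z=1) = 11/324
  weight(Z=2) = 11/162
Total weight = 11/162 + 11/324 + 11/162 = 55/324
P(Z=0 | obs) = 11/162 / 55/324 = 2/5
P(Z=1 | obs) = 11/324 / 55/324 = 1/5
P(Z=2 | obs) = 11/162 / 55/324 = 2/5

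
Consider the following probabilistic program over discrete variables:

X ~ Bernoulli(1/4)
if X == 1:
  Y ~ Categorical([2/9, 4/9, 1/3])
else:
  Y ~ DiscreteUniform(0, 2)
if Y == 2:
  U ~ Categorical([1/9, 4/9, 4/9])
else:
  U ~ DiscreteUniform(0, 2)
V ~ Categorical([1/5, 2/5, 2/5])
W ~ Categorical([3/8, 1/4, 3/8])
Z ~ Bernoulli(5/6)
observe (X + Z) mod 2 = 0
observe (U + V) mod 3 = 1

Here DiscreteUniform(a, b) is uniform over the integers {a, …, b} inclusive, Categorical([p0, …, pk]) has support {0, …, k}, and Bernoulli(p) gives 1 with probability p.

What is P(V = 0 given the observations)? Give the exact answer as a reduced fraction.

P(V = 0 | obs) = 5/22

Enumerate traces; 54 have nonzero weight after conditioning:
  (X=0, Y=0, U=0, V=1, W=0, Z=0) weight 1/480
  (X=0, Y=0, U=0, V=1, W=1, Z=0) weight 1/720
  (X=0, Y=0, U=0, V=1, W=2, Z=0) weight 1/480
  (X=0, Y=0, U=1, V=0, W=0, Z=0) weight 1/960
  (X=0, Y=0, U=1, V=0, W=1, Z=0) weight 1/1440
  (X=0, Y=0, U=1, V=0, W=2, Z=0) weight 1/960
  (X=0, Y=0, U=2, V=2, W=0, Z=0) weight 1/480
  (X=0, Y=0, U=2, V=2, W=1, Z=0) weight 1/720
  … 46 more
Group by V:
  weight(V=0) = 2/81
  weight(V=1) = 14/405
  weight(V=2) = 4/81
Total weight = 2/81 + 14/405 + 4/81 = 44/405
P(V=0 | obs) = 2/81 / 44/405 = 5/22
P(V=1 | obs) = 14/405 / 44/405 = 7/22
P(V=2 | obs) = 4/81 / 44/405 = 5/11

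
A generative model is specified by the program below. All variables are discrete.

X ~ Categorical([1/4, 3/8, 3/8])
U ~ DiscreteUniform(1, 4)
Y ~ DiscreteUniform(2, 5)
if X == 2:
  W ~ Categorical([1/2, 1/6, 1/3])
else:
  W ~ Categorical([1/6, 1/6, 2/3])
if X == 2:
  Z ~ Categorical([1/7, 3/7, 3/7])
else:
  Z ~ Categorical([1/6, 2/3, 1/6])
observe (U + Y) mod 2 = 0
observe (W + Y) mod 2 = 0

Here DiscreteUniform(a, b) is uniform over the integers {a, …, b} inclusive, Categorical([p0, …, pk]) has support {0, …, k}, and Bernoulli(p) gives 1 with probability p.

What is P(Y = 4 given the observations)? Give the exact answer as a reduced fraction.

Enumerate traces; 108 have nonzero weight after conditioning:
  (X=0, U=1, Y=3, W=1, Z=0) weight 1/2304
  (X=0, U=1, Y=3, W=1, Z=1) weight 1/576
  (X=0, U=1, Y=3, W=1, Z=2) weight 1/2304
  (X=0, U=1, Y=5, W=1, Z=0) weight 1/2304
  (X=0, U=1, Y=5, W=1, Z=1) weight 1/576
  (X=0, U=1, Y=5, W=1, Z=2) weight 1/2304
  (X=0, U=2, Y=2, W=0, Z=0) weight 1/2304
  (X=0, U=2, Y=2, W=0, Z=1) weight 1/576
  (X=0, U=2, Y=4, W=0, Z=0) weight 1/2304
  … 99 more
Group by Y:
  weight(Y=2) = 5/48
  weight(Y=3) = 1/48
  weight(Y=4) = 5/48
  weight(Y=5) = 1/48
Total weight = 5/48 + 1/48 + 5/48 + 1/48 = 1/4
P(Y=2 | obs) = 5/48 / 1/4 = 5/12
P(Y=3 | obs) = 1/48 / 1/4 = 1/12
P(Y=4 | obs) = 5/48 / 1/4 = 5/12
P(Y=5 | obs) = 1/48 / 1/4 = 1/12

P(Y = 4 | obs) = 5/12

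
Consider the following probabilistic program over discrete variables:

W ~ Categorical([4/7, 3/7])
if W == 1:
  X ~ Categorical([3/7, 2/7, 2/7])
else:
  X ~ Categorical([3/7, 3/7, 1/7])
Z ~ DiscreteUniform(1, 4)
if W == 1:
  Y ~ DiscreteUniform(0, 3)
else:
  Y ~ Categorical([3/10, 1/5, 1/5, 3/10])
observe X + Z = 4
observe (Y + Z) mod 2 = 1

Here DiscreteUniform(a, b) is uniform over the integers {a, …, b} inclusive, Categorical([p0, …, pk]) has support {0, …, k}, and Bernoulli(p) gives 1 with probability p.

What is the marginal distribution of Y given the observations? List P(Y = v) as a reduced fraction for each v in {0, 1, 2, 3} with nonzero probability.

P(Y=0) = 51/245, P(Y=1) = 139/490, P(Y=2) = 39/245, P(Y=3) = 171/490

Enumerate traces; 12 have nonzero weight after conditioning:
  (W=0, X=0, Z=4, Y=1) weight 3/245
  (W=0, X=0, Z=4, Y=3) weight 9/490
  (W=0, X=1, Z=3, Y=0) weight 9/490
  (W=0, X=1, Z=3, Y=2) weight 3/245
  (W=0, X=2, Z=2, Y=1) weight 1/245
  (W=0, X=2, Z=2, Y=3) weight 3/490
  (W=1, X=0, Z=4, Y=1) weight 9/784
  (W=1, X=0, Z=4, Y=3) weight 9/784
  … 4 more
Group by Y:
  weight(Y=0) = 51/1960
  weight(Y=1) = 139/3920
  weight(Y=2) = 39/1960
  weight(Y=3) = 171/3920
Total weight = 51/1960 + 139/3920 + 39/1960 + 171/3920 = 1/8
P(Y=0 | obs) = 51/1960 / 1/8 = 51/245
P(Y=1 | obs) = 139/3920 / 1/8 = 139/490
P(Y=2 | obs) = 39/1960 / 1/8 = 39/245
P(Y=3 | obs) = 171/3920 / 1/8 = 171/490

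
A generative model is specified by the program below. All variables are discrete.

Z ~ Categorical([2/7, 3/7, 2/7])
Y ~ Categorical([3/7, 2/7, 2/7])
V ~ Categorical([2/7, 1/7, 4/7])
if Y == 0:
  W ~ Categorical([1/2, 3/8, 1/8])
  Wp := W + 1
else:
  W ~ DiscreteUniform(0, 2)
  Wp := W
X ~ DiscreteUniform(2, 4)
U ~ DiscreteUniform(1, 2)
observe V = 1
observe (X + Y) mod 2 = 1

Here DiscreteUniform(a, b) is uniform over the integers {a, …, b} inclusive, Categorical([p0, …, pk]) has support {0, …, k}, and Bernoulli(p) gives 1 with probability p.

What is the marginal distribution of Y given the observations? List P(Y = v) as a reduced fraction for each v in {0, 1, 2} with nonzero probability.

Enumerate traces; 72 have nonzero weight after conditioning:
  (Z=0, Y=0, V=1, W=0, X=3, U=1) weight 1/686
  (Z=0, Y=0, V=1, W=0, X=3, U=2) weight 1/686
  (Z=0, Y=0, V=1, W=1, X=3, U=1) weight 3/2744
  (Z=0, Y=0, V=1, W=1, X=3, U=2) weight 3/2744
  (Z=0, Y=0, V=1, W=2, X=3, U=1) weight 1/2744
  (Z=0, Y=0, V=1, W=2, X=3, U=2) weight 1/2744
  (Z=0, Y=1, V=1, W=0, X=2, U=1) weight 2/3087
  (Z=0, Y=1, V=1, W=0, X=2, U=2) weight 2/3087
  (Z=0, Y=2, V=1, W=0, X=3, U=1) weight 2/3087
  … 63 more
Group by Y:
  weight(Y=0) = 1/49
  weight(Y=1) = 4/147
  weight(Y=2) = 2/147
Total weight = 1/49 + 4/147 + 2/147 = 3/49
P(Y=0 | obs) = 1/49 / 3/49 = 1/3
P(Y=1 | obs) = 4/147 / 3/49 = 4/9
P(Y=2 | obs) = 2/147 / 3/49 = 2/9

P(Y=0) = 1/3, P(Y=1) = 4/9, P(Y=2) = 2/9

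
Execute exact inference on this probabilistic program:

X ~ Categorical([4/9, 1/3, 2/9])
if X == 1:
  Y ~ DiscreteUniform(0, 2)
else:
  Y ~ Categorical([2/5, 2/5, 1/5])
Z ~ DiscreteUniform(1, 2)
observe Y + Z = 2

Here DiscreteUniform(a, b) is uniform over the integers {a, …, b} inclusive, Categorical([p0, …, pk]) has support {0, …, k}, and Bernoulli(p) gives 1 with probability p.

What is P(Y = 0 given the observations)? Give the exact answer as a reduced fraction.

Enumerate traces; 6 have nonzero weight after conditioning:
  (X=0, Y=0, Z=2) weight 4/45
  (X=0, Y=1, Z=1) weight 4/45
  (X=1, Y=0, Z=2) weight 1/18
  (X=1, Y=1, Z=1) weight 1/18
  (X=2, Y=0, Z=2) weight 2/45
  (X=2, Y=1, Z=1) weight 2/45
Group by Y:
  weight(Y=0) = 17/90
  weight(Y=1) = 17/90
Total weight = 17/90 + 17/90 = 17/45
P(Y=0 | obs) = 17/90 / 17/45 = 1/2
P(Y=1 | obs) = 17/90 / 17/45 = 1/2

P(Y = 0 | obs) = 1/2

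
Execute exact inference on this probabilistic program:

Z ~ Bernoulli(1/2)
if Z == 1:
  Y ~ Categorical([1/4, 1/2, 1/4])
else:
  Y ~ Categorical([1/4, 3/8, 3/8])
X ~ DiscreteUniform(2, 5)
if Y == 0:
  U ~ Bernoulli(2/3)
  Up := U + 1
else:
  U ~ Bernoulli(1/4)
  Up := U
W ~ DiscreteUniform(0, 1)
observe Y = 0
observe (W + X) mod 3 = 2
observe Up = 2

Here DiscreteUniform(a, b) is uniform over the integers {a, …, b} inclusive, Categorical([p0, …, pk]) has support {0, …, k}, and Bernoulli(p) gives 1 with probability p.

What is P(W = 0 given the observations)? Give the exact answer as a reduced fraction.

P(W = 0 | obs) = 2/3

Enumerate traces; 6 have nonzero weight after conditioning:
  (Z=0, Y=0, X=2, U=1, W=0) weight 1/96
  (Z=0, Y=0, X=4, U=1, W=1) weight 1/96
  (Z=0, Y=0, X=5, U=1, W=0) weight 1/96
  (Z=1, Y=0, X=2, U=1, W=0) weight 1/96
  (Z=1, Y=0, X=4, U=1, W=1) weight 1/96
  (Z=1, Y=0, X=5, U=1, W=0) weight 1/96
Group by W:
  weight(W=0) = 1/24
  weight(W=1) = 1/48
Total weight = 1/24 + 1/48 = 1/16
P(W=0 | obs) = 1/24 / 1/16 = 2/3
P(W=1 | obs) = 1/48 / 1/16 = 1/3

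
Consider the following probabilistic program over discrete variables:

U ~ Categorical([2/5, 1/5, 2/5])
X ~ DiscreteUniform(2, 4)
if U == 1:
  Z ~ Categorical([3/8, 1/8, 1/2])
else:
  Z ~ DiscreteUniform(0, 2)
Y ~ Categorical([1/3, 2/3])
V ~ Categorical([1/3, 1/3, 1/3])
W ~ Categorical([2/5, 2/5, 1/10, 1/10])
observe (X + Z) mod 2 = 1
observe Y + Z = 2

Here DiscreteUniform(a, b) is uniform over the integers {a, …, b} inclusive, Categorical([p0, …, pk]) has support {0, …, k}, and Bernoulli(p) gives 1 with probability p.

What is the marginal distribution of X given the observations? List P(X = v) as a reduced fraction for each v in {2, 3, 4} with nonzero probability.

P(X=2) = 35/92, P(X=3) = 11/46, P(X=4) = 35/92

Enumerate traces; 108 have nonzero weight after conditioning:
  (U=0, X=2, Z=1, Y=1, V=0, W=0) weight 8/2025
  (U=0, X=2, Z=1, Y=1, V=0, W=1) weight 8/2025
  (U=0, X=2, Z=1, Y=1, V=0, W=2) weight 2/2025
  (U=0, X=2, Z=1, Y=1, V=0, W=3) weight 2/2025
  (U=0, X=2, Z=1, Y=1, V=1, W=0) weight 8/2025
  (U=0, X=2, Z=1, Y=1, V=1, W=1) weight 8/2025
  (U=0, X=2, Z=1, Y=1, V=1, W=2) weight 2/2025
  (U=0, X=2, Z=1, Y=1, V=1, W=3) weight 2/2025
  (U=0, X=3, Z=2, Y=0, V=0, W=0) weight 4/2025
  (U=0, X=4, Z=1, Y=1, V=0, W=0) weight 8/2025
  … 98 more
Group by X:
  weight(X=2) = 7/108
  weight(X=3) = 11/270
  weight(X=4) = 7/108
Total weight = 7/108 + 11/270 + 7/108 = 23/135
P(X=2 | obs) = 7/108 / 23/135 = 35/92
P(X=3 | obs) = 11/270 / 23/135 = 11/46
P(X=4 | obs) = 7/108 / 23/135 = 35/92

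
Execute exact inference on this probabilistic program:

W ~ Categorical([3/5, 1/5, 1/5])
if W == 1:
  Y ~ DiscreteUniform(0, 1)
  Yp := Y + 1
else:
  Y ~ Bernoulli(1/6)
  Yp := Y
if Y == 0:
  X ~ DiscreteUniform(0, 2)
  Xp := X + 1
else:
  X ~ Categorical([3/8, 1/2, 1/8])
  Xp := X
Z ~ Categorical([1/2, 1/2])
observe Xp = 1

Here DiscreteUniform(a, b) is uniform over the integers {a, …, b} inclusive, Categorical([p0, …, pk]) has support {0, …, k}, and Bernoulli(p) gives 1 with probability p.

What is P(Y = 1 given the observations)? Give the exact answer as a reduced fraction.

Enumerate traces; 12 have nonzero weight after conditioning:
  (W=0, Y=0, X=0, Z=0) weight 1/12
  (W=0, Y=0, X=0, Z=1) weight 1/12
  (W=0, Y=1, X=1, Z=0) weight 1/40
  (W=0, Y=1, X=1, Z=1) weight 1/40
  (W=1, Y=0, X=0, Z=0) weight 1/60
  (W=1, Y=0, X=0, Z=1) weight 1/60
  (W=1, Y=1, X=1, Z=0) weight 1/40
  (W=1, Y=1, X=1, Z=1) weight 1/40
  … 4 more
Group by Y:
  weight(Y=0) = 23/90
  weight(Y=1) = 7/60
Total weight = 23/90 + 7/60 = 67/180
P(Y=0 | obs) = 23/90 / 67/180 = 46/67
P(Y=1 | obs) = 7/60 / 67/180 = 21/67

P(Y = 1 | obs) = 21/67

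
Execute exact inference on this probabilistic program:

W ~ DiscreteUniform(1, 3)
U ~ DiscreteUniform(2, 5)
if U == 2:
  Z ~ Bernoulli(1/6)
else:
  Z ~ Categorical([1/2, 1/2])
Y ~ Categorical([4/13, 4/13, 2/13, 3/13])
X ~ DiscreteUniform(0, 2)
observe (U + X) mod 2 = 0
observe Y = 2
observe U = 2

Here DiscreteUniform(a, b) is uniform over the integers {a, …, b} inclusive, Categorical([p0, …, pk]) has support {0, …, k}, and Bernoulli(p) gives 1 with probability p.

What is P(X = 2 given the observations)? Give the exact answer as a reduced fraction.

Enumerate traces; 12 have nonzero weight after conditioning:
  (W=1, U=2, Z=0, Y=2, X=0) weight 5/1404
  (W=1, U=2, Z=0, Y=2, X=2) weight 5/1404
  (W=1, U=2, Z=1, Y=2, X=0) weight 1/1404
  (W=1, U=2, Z=1, Y=2, X=2) weight 1/1404
  (W=2, U=2, Z=0, Y=2, X=0) weight 5/1404
  (W=2, U=2, Z=0, Y=2, X=2) weight 5/1404
  (W=2, U=2, Z=1, Y=2, X=0) weight 1/1404
  (W=2, U=2, Z=1, Y=2, X=2) weight 1/1404
  … 4 more
Group by X:
  weight(X=0) = 1/78
  weight(X=2) = 1/78
Total weight = 1/78 + 1/78 = 1/39
P(X=0 | obs) = 1/78 / 1/39 = 1/2
P(X=2 | obs) = 1/78 / 1/39 = 1/2

P(X = 2 | obs) = 1/2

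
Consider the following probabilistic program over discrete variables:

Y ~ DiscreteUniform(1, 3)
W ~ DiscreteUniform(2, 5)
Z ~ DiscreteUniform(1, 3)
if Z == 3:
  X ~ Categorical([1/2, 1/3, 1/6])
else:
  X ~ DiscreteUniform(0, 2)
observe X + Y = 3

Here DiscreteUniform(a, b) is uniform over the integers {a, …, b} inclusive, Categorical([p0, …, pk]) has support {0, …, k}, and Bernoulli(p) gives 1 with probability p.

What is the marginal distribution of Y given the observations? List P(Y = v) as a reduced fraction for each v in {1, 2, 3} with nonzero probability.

Enumerate traces; 36 have nonzero weight after conditioning:
  (Y=1, W=2, Z=1, X=2) weight 1/108
  (Y=1, W=2, Z=2, X=2) weight 1/108
  (Y=1, W=2, Z=3, X=2) weight 1/216
  (Y=1, W=3, Z=1, X=2) weight 1/108
  (Y=1, W=3, Z=2, X=2) weight 1/108
  (Y=1, W=3, Z=3, X=2) weight 1/216
  (Y=1, W=4, Z=1, X=2) weight 1/108
  (Y=1, W=4, Z=2, X=2) weight 1/108
  (Y=2, W=2, Z=1, X=1) weight 1/108
  (Y=3, W=2, Z=1, X=0) weight 1/108
  … 26 more
Group by Y:
  weight(Y=1) = 5/54
  weight(Y=2) = 1/9
  weight(Y=3) = 7/54
Total weight = 5/54 + 1/9 + 7/54 = 1/3
P(Y=1 | obs) = 5/54 / 1/3 = 5/18
P(Y=2 | obs) = 1/9 / 1/3 = 1/3
P(Y=3 | obs) = 7/54 / 1/3 = 7/18

P(Y=1) = 5/18, P(Y=2) = 1/3, P(Y=3) = 7/18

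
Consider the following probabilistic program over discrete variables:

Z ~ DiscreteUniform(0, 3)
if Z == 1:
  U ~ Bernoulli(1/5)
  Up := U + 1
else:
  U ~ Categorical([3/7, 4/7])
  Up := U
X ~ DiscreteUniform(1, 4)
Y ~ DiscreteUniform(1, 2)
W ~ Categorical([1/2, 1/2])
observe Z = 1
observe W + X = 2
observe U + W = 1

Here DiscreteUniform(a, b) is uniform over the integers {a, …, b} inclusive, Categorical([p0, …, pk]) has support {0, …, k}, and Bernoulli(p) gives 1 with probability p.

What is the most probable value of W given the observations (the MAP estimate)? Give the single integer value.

argmax_v P(W = v | obs) = 1

Enumerate traces; 4 have nonzero weight after conditioning:
  (Z=1, U=0, X=1, Y=1, W=1) weight 1/80
  (Z=1, U=0, X=1, Y=2, W=1) weight 1/80
  (Z=1, U=1, X=2, Y=1, W=0) weight 1/320
  (Z=1, U=1, X=2, Y=2, W=0) weight 1/320
Group by W:
  weight(W=0) = 1/160
  weight(W=1) = 1/40
Total weight = 1/160 + 1/40 = 1/32
P(W=0 | obs) = 1/160 / 1/32 = 1/5
P(W=1 | obs) = 1/40 / 1/32 = 4/5
argmax = 1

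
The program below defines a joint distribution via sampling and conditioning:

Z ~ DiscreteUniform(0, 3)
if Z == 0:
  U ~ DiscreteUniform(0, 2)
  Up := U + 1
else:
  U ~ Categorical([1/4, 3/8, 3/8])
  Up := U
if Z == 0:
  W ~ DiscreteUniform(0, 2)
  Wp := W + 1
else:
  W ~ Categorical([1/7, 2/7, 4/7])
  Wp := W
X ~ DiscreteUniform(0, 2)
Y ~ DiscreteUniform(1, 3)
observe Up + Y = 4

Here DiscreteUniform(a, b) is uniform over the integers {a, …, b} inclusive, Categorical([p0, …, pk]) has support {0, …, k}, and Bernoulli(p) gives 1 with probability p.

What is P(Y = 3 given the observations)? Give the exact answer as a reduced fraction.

P(Y = 3 | obs) = 35/78

Enumerate traces; 81 have nonzero weight after conditioning:
  (Z=0, U=0, W=0, X=0, Y=3) weight 1/324
  (Z=0, U=0, W=0, X=1, Y=3) weight 1/324
  (Z=0, U=0, W=0, X=2, Y=3) weight 1/324
  (Z=0, U=0, W=1, X=0, Y=3) weight 1/324
  (Z=0, U=0, W=1, X=1, Y=3) weight 1/324
  (Z=0, U=0, W=1, X=2, Y=3) weight 1/324
  (Z=0, U=0, W=2, X=0, Y=3) weight 1/324
  (Z=0, U=0, W=2, X=1, Y=3) weight 1/324
  (Z=0, U=1, W=0, X=0, Y=2) weight 1/324
  (Z=0, U=2, W=0, X=0, Y=1) weight 1/324
  … 71 more
Group by Y:
  weight(Y=1) = 1/36
  weight(Y=2) = 35/288
  weight(Y=3) = 35/288
Total weight = 1/36 + 35/288 + 35/288 = 13/48
P(Y=1 | obs) = 1/36 / 13/48 = 4/39
P(Y=2 | obs) = 35/288 / 13/48 = 35/78
P(Y=3 | obs) = 35/288 / 13/48 = 35/78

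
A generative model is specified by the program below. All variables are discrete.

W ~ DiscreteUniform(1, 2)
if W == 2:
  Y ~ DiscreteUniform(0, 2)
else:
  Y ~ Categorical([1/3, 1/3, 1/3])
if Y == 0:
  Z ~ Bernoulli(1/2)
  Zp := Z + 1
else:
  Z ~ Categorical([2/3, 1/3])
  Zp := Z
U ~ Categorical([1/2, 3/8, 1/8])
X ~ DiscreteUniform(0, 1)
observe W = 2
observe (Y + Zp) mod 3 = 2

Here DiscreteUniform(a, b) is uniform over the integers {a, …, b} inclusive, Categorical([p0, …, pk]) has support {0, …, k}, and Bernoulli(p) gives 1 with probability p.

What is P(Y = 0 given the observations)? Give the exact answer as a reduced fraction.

P(Y = 0 | obs) = 1/3

Enumerate traces; 18 have nonzero weight after conditioning:
  (W=2, Y=0, Z=1, U=0, X=0) weight 1/48
  (W=2, Y=0, Z=1, U=0, X=1) weight 1/48
  (W=2, Y=0, Z=1, U=1, X=0) weight 1/64
  (W=2, Y=0, Z=1, U=1, X=1) weight 1/64
  (W=2, Y=0, Z=1, U=2, X=0) weight 1/192
  (W=2, Y=0, Z=1, U=2, X=1) weight 1/192
  (W=2, Y=1, Z=1, U=0, X=0) weight 1/72
  (W=2, Y=1, Z=1, U=0, X=1) weight 1/72
  (W=2, Y=2, Z=0, U=0, X=0) weight 1/36
  … 9 more
Group by Y:
  weight(Y=0) = 1/12
  weight(Y=1) = 1/18
  weight(Y=2) = 1/9
Total weight = 1/12 + 1/18 + 1/9 = 1/4
P(Y=0 | obs) = 1/12 / 1/4 = 1/3
P(Y=1 | obs) = 1/18 / 1/4 = 2/9
P(Y=2 | obs) = 1/9 / 1/4 = 4/9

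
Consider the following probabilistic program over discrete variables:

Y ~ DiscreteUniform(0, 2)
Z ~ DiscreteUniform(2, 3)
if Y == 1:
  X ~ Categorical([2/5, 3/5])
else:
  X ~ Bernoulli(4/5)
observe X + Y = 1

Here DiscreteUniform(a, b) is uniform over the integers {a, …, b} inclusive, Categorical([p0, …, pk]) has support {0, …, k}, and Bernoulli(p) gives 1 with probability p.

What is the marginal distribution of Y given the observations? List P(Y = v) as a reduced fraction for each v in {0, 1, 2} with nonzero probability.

P(Y=0) = 2/3, P(Y=1) = 1/3

Enumerate traces; 4 have nonzero weight after conditioning:
  (Y=0, Z=2, X=1) weight 2/15
  (Y=0, Z=3, X=1) weight 2/15
  (Y=1, Z=2, X=0) weight 1/15
  (Y=1, Z=3, X=0) weight 1/15
Group by Y:
  weight(Y=0) = 4/15
  weight(Y=1) = 2/15
Total weight = 4/15 + 2/15 = 2/5
P(Y=0 | obs) = 4/15 / 2/5 = 2/3
P(Y=1 | obs) = 2/15 / 2/5 = 1/3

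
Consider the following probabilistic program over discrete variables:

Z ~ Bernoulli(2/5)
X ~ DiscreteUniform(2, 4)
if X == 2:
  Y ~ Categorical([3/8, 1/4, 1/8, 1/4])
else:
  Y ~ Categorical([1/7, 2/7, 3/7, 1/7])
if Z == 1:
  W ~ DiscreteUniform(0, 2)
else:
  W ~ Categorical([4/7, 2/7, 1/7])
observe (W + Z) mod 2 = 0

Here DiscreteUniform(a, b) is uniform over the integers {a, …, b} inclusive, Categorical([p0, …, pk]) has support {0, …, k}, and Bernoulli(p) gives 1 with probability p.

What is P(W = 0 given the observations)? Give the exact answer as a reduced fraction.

Enumerate traces; 36 have nonzero weight after conditioning:
  (Z=0, X=2, Y=0, W=0) weight 3/70
  (Z=0, X=2, Y=0, W=2) weight 3/280
  (Z=0, X=2, Y=1, W=0) weight 1/35
  (Z=0, X=2, Y=1, W=2) weight 1/140
  (Z=0, X=2, Y=2, W=0) weight 1/70
  (Z=0, X=2, Y=2, W=2) weight 1/280
  (Z=0, X=2, Y=3, W=0) weight 1/35
  (Z=0, X=2, Y=3, W=2) weight 1/140
  (Z=1, X=2, Y=0, W=1) weight 1/60
  … 27 more
Group by W:
  weight(W=0) = 12/35
  weight(W=1) = 2/15
  weight(W=2) = 3/35
Total weight = 12/35 + 2/15 + 3/35 = 59/105
P(W=0 | obs) = 12/35 / 59/105 = 36/59
P(W=1 | obs) = 2/15 / 59/105 = 14/59
P(W=2 | obs) = 3/35 / 59/105 = 9/59

P(W = 0 | obs) = 36/59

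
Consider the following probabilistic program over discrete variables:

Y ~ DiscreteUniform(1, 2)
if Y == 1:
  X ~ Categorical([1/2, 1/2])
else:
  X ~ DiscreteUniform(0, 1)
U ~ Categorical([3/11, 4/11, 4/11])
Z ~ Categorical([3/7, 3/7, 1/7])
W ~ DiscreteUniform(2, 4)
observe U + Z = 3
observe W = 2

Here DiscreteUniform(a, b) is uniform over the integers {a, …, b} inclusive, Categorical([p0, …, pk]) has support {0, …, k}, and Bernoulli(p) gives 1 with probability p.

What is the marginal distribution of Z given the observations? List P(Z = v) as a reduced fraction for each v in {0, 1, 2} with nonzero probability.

Enumerate traces; 8 have nonzero weight after conditioning:
  (Y=1, X=0, U=1, Z=2, W=2) weight 1/231
  (Y=1, X=0, U=2, Z=1, W=2) weight 1/77
  (Y=1, X=1, U=1, Z=2, W=2) weight 1/231
  (Y=1, X=1, U=2, Z=1, W=2) weight 1/77
  (Y=2, X=0, U=1, Z=2, W=2) weight 1/231
  (Y=2, X=0, U=2, Z=1, W=2) weight 1/77
  (Y=2, X=1, U=1, Z=2, W=2) weight 1/231
  (Y=2, X=1, U=2, Z=1, W=2) weight 1/77
Group by Z:
  weight(Z=1) = 4/77
  weight(Z=2) = 4/231
Total weight = 4/77 + 4/231 = 16/231
P(Z=1 | obs) = 4/77 / 16/231 = 3/4
P(Z=2 | obs) = 4/231 / 16/231 = 1/4

P(Z=1) = 3/4, P(Z=2) = 1/4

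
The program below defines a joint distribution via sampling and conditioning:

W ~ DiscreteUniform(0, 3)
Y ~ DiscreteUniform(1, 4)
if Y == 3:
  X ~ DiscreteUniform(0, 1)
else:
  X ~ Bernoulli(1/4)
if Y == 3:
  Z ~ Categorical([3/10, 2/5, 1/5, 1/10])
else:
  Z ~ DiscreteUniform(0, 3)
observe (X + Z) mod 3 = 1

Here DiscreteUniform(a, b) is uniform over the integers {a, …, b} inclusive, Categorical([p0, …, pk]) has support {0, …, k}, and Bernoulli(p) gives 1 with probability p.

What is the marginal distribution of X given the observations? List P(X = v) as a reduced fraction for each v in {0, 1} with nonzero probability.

Enumerate traces; 48 have nonzero weight after conditioning:
  (W=0, Y=1, X=0, Z=1) weight 3/256
  (W=0, Y=1, X=1, Z=0) weight 1/256
  (W=0, Y=1, X=1, Z=3) weight 1/256
  (W=0, Y=2, X=0, Z=1) weight 3/256
  (W=0, Y=2, X=1, Z=0) weight 1/256
  (W=0, Y=2, X=1, Z=3) weight 1/256
  (W=0, Y=3, X=0, Z=1) weight 1/80
  (W=0, Y=3, X=1, Z=0) weight 3/320
  … 40 more
Group by X:
  weight(X=0) = 61/320
  weight(X=1) = 23/160
Total weight = 61/320 + 23/160 = 107/320
P(X=0 | obs) = 61/320 / 107/320 = 61/107
P(X=1 | obs) = 23/160 / 107/320 = 46/107

P(X=0) = 61/107, P(X=1) = 46/107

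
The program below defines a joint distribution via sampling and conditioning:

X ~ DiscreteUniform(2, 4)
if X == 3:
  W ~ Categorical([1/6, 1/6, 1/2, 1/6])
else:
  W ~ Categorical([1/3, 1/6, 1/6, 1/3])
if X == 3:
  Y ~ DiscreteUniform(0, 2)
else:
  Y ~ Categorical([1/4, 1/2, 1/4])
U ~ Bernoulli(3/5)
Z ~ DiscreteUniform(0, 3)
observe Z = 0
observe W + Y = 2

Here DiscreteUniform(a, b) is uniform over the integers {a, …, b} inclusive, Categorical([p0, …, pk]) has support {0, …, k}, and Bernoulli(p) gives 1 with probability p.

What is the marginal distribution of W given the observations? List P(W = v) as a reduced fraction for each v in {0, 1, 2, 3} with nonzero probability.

P(W=0) = 8/25, P(W=1) = 8/25, P(W=2) = 9/25

Enumerate traces; 18 have nonzero weight after conditioning:
  (X=2, W=0, Y=2, U=0, Z=0) weight 1/360
  (X=2, W=0, Y=2, U=1, Z=0) weight 1/240
  (X=2, W=1, Y=1, U=0, Z=0) weight 1/360
  (X=2, W=1, Y=1, U=1, Z=0) weight 1/240
  (X=2, W=2, Y=0, U=0, Z=0) weight 1/720
  (X=2, W=2, Y=0, U=1, Z=0) weight 1/480
  (X=3, W=0, Y=2, U=0, Z=0) weight 1/540
  (X=3, W=0, Y=2, U=1, Z=0) weight 1/360
  … 10 more
Group by W:
  weight(W=0) = 1/54
  weight(W=1) = 1/54
  weight(W=2) = 1/48
Total weight = 1/54 + 1/54 + 1/48 = 25/432
P(W=0 | obs) = 1/54 / 25/432 = 8/25
P(W=1 | obs) = 1/54 / 25/432 = 8/25
P(W=2 | obs) = 1/48 / 25/432 = 9/25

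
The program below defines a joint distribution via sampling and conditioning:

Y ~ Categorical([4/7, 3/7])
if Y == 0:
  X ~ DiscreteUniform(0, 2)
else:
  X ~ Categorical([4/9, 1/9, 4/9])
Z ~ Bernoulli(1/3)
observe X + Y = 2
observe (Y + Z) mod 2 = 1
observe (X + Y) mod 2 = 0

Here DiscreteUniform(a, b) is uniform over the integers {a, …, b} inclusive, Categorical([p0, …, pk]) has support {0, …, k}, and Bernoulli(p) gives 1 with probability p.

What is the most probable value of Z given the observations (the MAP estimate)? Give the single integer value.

Enumerate traces; 2 have nonzero weight after conditioning:
  (Y=0, X=2, Z=1) weight 4/63
  (Y=1, X=1, Z=0) weight 2/63
Group by Z:
  weight(Z=0) = 2/63
  weight(Z=1) = 4/63
Total weight = 2/63 + 4/63 = 2/21
P(Z=0 | obs) = 2/63 / 2/21 = 1/3
P(Z=1 | obs) = 4/63 / 2/21 = 2/3
argmax = 1

argmax_v P(Z = v | obs) = 1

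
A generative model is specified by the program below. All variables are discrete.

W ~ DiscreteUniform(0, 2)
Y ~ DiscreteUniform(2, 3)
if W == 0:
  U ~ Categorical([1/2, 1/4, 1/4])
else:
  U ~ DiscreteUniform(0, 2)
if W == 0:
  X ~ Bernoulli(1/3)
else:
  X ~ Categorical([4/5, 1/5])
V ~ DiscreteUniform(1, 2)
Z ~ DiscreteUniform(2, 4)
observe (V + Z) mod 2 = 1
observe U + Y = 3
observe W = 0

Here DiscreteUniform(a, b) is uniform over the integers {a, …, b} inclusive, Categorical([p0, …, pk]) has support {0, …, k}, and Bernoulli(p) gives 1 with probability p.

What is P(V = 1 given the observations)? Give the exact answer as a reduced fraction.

P(V = 1 | obs) = 2/3

Enumerate traces; 12 have nonzero weight after conditioning:
  (W=0, Y=2, U=1, X=0, V=1, Z=2) weight 1/216
  (W=0, Y=2, U=1, X=0, V=1, Z=4) weight 1/216
  (W=0, Y=2, U=1, X=0, V=2, Z=3) weight 1/216
  (W=0, Y=2, U=1, X=1, V=1, Z=2) weight 1/432
  (W=0, Y=2, U=1, X=1, V=1, Z=4) weight 1/432
  (W=0, Y=2, U=1, X=1, V=2, Z=3) weight 1/432
  (W=0, Y=3, U=0, X=0, V=1, Z=2) weight 1/108
  (W=0, Y=3, U=0, X=0, V=1, Z=4) weight 1/108
  … 4 more
Group by V:
  weight(V=1) = 1/24
  weight(V=2) = 1/48
Total weight = 1/24 + 1/48 = 1/16
P(V=1 | obs) = 1/24 / 1/16 = 2/3
P(V=2 | obs) = 1/48 / 1/16 = 1/3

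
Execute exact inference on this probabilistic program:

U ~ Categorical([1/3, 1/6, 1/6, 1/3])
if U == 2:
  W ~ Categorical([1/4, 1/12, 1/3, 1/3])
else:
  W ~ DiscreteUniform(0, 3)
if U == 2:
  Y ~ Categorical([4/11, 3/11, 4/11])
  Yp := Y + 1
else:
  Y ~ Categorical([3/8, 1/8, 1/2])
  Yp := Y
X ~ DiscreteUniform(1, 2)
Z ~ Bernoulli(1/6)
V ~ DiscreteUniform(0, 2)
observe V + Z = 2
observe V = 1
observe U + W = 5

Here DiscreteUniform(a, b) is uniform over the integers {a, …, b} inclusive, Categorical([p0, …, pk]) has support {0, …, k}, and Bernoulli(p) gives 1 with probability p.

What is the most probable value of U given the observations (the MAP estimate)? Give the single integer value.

argmax_v P(U = v | obs) = 3

Enumerate traces; 12 have nonzero weight after conditioning:
  (U=2, W=3, Y=0, X=1, Z=1, V=1) weight 1/1782
  (U=2, W=3, Y=0, X=2, Z=1, V=1) weight 1/1782
  (U=2, W=3, Y=1, X=1, Z=1, V=1) weight 1/2376
  (U=2, W=3, Y=1, X=2, Z=1, V=1) weight 1/2376
  (U=2, W=3, Y=2, X=1, Z=1, V=1) weight 1/1782
  (U=2, W=3, Y=2, X=2, Z=1, V=1) weight 1/1782
  (U=3, W=2, Y=0, X=1, Z=1, V=1) weight 1/1152
  (U=3, W=2, Y=0, X=2, Z=1, V=1) weight 1/1152
  … 4 more
Group by U:
  weight(U=2) = 1/324
  weight(U=3) = 1/216
Total weight = 1/324 + 1/216 = 5/648
P(U=2 | obs) = 1/324 / 5/648 = 2/5
P(U=3 | obs) = 1/216 / 5/648 = 3/5
argmax = 3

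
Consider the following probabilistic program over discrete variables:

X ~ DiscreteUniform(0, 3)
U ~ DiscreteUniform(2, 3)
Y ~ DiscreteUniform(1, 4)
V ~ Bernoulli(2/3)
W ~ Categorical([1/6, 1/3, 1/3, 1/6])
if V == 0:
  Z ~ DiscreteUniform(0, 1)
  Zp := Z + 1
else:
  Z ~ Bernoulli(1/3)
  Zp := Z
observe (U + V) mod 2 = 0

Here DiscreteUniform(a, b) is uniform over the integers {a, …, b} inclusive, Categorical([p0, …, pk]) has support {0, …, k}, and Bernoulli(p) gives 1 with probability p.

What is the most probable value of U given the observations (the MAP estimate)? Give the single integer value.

argmax_v P(U = v | obs) = 3

Enumerate traces; 256 have nonzero weight after conditioning:
  (X=0, U=2, Y=1, V=0, W=0, Z=0) weight 1/1152
  (X=0, U=2, Y=1, V=0, W=0, Z=1) weight 1/1152
  (X=0, U=2, Y=1, V=0, W=1, Z=0) weight 1/576
  (X=0, U=2, Y=1, V=0, W=1, Z=1) weight 1/576
  (X=0, U=2, Y=1, V=0, W=2, Z=0) weight 1/576
  (X=0, U=2, Y=1, V=0, W=2, Z=1) weight 1/576
  (X=0, U=2, Y=1, V=0, W=3, Z=0) weight 1/1152
  (X=0, U=2, Y=1, V=0, W=3, Z=1) weight 1/1152
  (X=0, U=3, Y=1, V=1, W=0, Z=0) weight 1/432
  … 247 more
Group by U:
  weight(U=2) = 1/6
  weight(U=3) = 1/3
Total weight = 1/6 + 1/3 = 1/2
P(U=2 | obs) = 1/6 / 1/2 = 1/3
P(U=3 | obs) = 1/3 / 1/2 = 2/3
argmax = 3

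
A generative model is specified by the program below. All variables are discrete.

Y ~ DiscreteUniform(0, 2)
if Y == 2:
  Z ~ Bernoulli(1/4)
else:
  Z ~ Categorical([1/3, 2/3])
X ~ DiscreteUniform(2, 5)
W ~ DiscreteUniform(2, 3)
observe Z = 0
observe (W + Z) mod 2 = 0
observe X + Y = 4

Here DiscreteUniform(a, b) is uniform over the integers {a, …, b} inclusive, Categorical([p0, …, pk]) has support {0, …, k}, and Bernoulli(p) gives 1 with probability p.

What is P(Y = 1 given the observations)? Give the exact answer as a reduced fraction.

P(Y = 1 | obs) = 4/17

Enumerate traces; 3 have nonzero weight after conditioning:
  (Y=0, Z=0, X=4, W=2) weight 1/72
  (Y=1, Z=0, X=3, W=2) weight 1/72
  (Y=2, Z=0, X=2, W=2) weight 1/32
Group by Y:
  weight(Y=0) = 1/72
  weight(Y=1) = 1/72
  weight(Y=2) = 1/32
Total weight = 1/72 + 1/72 + 1/32 = 17/288
P(Y=0 | obs) = 1/72 / 17/288 = 4/17
P(Y=1 | obs) = 1/72 / 17/288 = 4/17
P(Y=2 | obs) = 1/32 / 17/288 = 9/17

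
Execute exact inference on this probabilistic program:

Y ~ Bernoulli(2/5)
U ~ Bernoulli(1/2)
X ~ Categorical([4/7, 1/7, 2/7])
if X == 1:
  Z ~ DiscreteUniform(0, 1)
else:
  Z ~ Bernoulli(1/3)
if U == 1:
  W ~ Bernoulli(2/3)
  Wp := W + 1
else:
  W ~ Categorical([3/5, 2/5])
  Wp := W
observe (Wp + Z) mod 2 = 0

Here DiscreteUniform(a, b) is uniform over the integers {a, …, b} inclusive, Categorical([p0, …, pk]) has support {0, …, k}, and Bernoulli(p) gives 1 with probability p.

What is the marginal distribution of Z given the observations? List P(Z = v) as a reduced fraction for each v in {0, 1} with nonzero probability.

P(Z=0) = 171/226, P(Z=1) = 55/226

Enumerate traces; 24 have nonzero weight after conditioning:
  (Y=0, U=0, X=0, Z=0, W=0) weight 12/175
  (Y=0, U=0, X=0, Z=1, W=1) weight 4/175
  (Y=0, U=0, X=1, Z=0, W=0) weight 9/700
  (Y=0, U=0, X=1, Z=1, W=1) weight 3/350
  (Y=0, U=0, X=2, Z=0, W=0) weight 6/175
  (Y=0, U=0, X=2, Z=1, W=1) weight 2/175
  (Y=0, U=1, X=0, Z=0, W=1) weight 8/105
  (Y=0, U=1, X=0, Z=1, W=0) weight 2/105
  … 16 more
Group by Z:
  weight(Z=0) = 57/140
  weight(Z=1) = 11/84
Total weight = 57/140 + 11/84 = 113/210
P(Z=0 | obs) = 57/140 / 113/210 = 171/226
P(Z=1 | obs) = 11/84 / 113/210 = 55/226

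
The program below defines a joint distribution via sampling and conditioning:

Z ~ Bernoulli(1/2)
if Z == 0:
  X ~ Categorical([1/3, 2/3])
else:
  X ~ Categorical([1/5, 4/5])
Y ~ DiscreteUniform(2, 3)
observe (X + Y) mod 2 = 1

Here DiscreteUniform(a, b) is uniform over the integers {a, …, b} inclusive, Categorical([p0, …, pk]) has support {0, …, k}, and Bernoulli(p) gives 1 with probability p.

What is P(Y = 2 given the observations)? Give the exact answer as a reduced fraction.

Enumerate traces; 4 have nonzero weight after conditioning:
  (Z=0, X=0, Y=3) weight 1/12
  (Z=0, X=1, Y=2) weight 1/6
  (Z=1, X=0, Y=3) weight 1/20
  (Z=1, X=1, Y=2) weight 1/5
Group by Y:
  weight(Y=2) = 11/30
  weight(Y=3) = 2/15
Total weight = 11/30 + 2/15 = 1/2
P(Y=2 | obs) = 11/30 / 1/2 = 11/15
P(Y=3 | obs) = 2/15 / 1/2 = 4/15

P(Y = 2 | obs) = 11/15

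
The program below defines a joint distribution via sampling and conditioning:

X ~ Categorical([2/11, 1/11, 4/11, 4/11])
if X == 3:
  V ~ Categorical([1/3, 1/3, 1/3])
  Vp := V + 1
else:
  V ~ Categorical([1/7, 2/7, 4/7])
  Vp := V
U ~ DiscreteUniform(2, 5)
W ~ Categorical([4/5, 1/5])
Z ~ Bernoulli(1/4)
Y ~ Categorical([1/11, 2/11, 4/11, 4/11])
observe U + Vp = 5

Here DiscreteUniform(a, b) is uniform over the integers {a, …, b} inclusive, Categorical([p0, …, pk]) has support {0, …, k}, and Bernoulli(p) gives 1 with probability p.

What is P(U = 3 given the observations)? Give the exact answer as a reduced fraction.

Enumerate traces; 192 have nonzero weight after conditioning:
  (X=0, V=0, U=5, W=0, Z=0, Y=0) weight 3/8470
  (X=0, V=0, U=5, W=0, Z=0, Y=1) weight 3/4235
  (X=0, V=0, U=5, W=0, Z=0, Y=2) weight 6/4235
  (X=0, V=0, U=5, W=0, Z=0, Y=3) weight 6/4235
  (X=0, V=0, U=5, W=0, Z=1, Y=0) weight 1/8470
  (X=0, V=0, U=5, W=0, Z=1, Y=1) weight 1/4235
  (X=0, V=0, U=5, W=0, Z=1, Y=2) weight 2/4235
  (X=0, V=0, U=5, W=0, Z=1, Y=3) weight 2/4235
  (X=0, V=1, U=4, W=0, Z=0, Y=0) weight 3/4235
  (X=0, V=2, U=3, W=0, Z=0, Y=0) weight 6/4235
  … 182 more
Group by U:
  weight(U=2) = 1/33
  weight(U=3) = 4/33
  weight(U=4) = 5/66
  weight(U=5) = 1/44
Total weight = 1/33 + 4/33 + 5/66 + 1/44 = 1/4
P(U=2 | obs) = 1/33 / 1/4 = 4/33
P(U=3 | obs) = 4/33 / 1/4 = 16/33
P(U=4 | obs) = 5/66 / 1/4 = 10/33
P(U=5 | obs) = 1/44 / 1/4 = 1/11

P(U = 3 | obs) = 16/33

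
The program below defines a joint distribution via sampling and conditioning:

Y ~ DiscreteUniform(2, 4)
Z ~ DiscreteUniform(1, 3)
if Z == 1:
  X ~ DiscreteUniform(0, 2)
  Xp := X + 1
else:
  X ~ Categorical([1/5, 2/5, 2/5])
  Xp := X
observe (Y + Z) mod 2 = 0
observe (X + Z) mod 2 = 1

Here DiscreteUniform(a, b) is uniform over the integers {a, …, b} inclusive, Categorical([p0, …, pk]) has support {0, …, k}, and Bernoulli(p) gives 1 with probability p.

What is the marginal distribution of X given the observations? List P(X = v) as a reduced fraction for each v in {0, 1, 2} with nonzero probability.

P(X=0) = 8/31, P(X=1) = 12/31, P(X=2) = 11/31

Enumerate traces; 6 have nonzero weight after conditioning:
  (Y=2, Z=2, X=1) weight 2/45
  (Y=3, Z=1, X=0) weight 1/27
  (Y=3, Z=1, X=2) weight 1/27
  (Y=3, Z=3, X=0) weight 1/45
  (Y=3, Z=3, X=2) weight 2/45
  (Y=4, Z=2, X=1) weight 2/45
Group by X:
  weight(X=0) = 8/135
  weight(X=1) = 4/45
  weight(X=2) = 11/135
Total weight = 8/135 + 4/45 + 11/135 = 31/135
P(X=0 | obs) = 8/135 / 31/135 = 8/31
P(X=1 | obs) = 4/45 / 31/135 = 12/31
P(X=2 | obs) = 11/135 / 31/135 = 11/31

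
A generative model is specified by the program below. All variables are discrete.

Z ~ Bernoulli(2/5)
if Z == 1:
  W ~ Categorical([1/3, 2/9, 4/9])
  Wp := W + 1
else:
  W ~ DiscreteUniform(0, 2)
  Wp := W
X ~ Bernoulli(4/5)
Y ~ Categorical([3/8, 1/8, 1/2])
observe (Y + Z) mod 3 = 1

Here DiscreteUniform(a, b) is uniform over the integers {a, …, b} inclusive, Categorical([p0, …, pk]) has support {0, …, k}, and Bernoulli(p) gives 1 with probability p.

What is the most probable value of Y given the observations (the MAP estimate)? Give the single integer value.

Enumerate traces; 12 have nonzero weight after conditioning:
  (Z=0, W=0, X=0, Y=1) weight 1/200
  (Z=0, W=0, X=1, Y=1) weight 1/50
  (Z=0, W=1, X=0, Y=1) weight 1/200
  (Z=0, W=1, X=1, Y=1) weight 1/50
  (Z=0, W=2, X=0, Y=1) weight 1/200
  (Z=0, W=2, X=1, Y=1) weight 1/50
  (Z=1, W=0, X=0, Y=0) weight 1/100
  (Z=1, W=0, X=1, Y=0) weight 1/25
  … 4 more
Group by Y:
  weight(Y=0) = 3/20
  weight(Y=1) = 3/40
Total weight = 3/20 + 3/40 = 9/40
P(Y=0 | obs) = 3/20 / 9/40 = 2/3
P(Y=1 | obs) = 3/40 / 9/40 = 1/3
argmax = 0

argmax_v P(Y = v | obs) = 0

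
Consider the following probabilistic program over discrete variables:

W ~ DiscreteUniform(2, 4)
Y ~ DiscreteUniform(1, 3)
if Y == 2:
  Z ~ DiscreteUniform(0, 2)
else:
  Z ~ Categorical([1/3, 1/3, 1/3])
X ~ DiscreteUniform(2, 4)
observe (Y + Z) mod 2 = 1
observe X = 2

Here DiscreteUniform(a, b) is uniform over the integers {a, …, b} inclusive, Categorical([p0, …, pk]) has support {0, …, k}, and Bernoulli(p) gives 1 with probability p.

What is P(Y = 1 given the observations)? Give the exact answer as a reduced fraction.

Enumerate traces; 15 have nonzero weight after conditioning:
  (W=2, Y=1, Z=0, X=2) weight 1/81
  (W=2, Y=1, Z=2, X=2) weight 1/81
  (W=2, Y=2, Z=1, X=2) weight 1/81
  (W=2, Y=3, Z=0, X=2) weight 1/81
  (W=2, Y=3, Z=2, X=2) weight 1/81
  (W=3, Y=1, Z=0, X=2) weight 1/81
  (W=3, Y=1, Z=2, X=2) weight 1/81
  (W=3, Y=2, Z=1, X=2) weight 1/81
  … 7 more
Group by Y:
  weight(Y=1) = 2/27
  weight(Y=2) = 1/27
  weight(Y=3) = 2/27
Total weight = 2/27 + 1/27 + 2/27 = 5/27
P(Y=1 | obs) = 2/27 / 5/27 = 2/5
P(Y=2 | obs) = 1/27 / 5/27 = 1/5
P(Y=3 | obs) = 2/27 / 5/27 = 2/5

P(Y = 1 | obs) = 2/5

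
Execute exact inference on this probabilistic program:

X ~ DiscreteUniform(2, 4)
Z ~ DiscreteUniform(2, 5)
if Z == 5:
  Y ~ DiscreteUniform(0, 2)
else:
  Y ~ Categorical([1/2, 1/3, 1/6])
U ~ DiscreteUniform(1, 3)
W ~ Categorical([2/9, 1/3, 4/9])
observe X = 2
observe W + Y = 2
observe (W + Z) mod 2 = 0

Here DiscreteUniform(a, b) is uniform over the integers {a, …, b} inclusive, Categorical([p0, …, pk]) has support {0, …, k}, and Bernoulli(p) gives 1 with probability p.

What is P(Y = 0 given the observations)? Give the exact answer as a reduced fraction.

Enumerate traces; 18 have nonzero weight after conditioning:
  (X=2, Z=2, Y=0, U=1, W=2) weight 1/162
  (X=2, Z=2, Y=0, U=2, W=2) weight 1/162
  (X=2, Z=2, Y=0, U=3, W=2) weight 1/162
  (X=2, Z=2, Y=2, U=1, W=0) weight 1/972
  (X=2, Z=2, Y=2, U=2, W=0) weight 1/972
  (X=2, Z=2, Y=2, U=3, W=0) weight 1/972
  (X=2, Z=3, Y=1, U=1, W=1) weight 1/324
  (X=2, Z=3, Y=1, U=2, W=1) weight 1/324
  … 10 more
Group by Y:
  weight(Y=0) = 1/27
  weight(Y=1) = 1/54
  weight(Y=2) = 1/162
Total weight = 1/27 + 1/54 + 1/162 = 5/81
P(Y=0 | obs) = 1/27 / 5/81 = 3/5
P(Y=1 | obs) = 1/54 / 5/81 = 3/10
P(Y=2 | obs) = 1/162 / 5/81 = 1/10

P(Y = 0 | obs) = 3/5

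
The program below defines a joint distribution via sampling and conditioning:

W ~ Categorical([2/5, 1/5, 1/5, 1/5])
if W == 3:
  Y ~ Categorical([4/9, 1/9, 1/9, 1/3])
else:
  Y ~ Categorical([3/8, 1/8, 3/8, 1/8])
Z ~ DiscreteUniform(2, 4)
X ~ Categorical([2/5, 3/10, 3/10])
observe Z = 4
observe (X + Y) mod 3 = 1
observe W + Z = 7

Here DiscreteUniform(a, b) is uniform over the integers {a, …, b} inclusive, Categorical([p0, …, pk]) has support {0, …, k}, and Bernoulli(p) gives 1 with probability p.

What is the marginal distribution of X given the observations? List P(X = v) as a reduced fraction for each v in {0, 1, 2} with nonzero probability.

P(X=0) = 1/7, P(X=1) = 3/4, P(X=2) = 3/28

Enumerate traces; 4 have nonzero weight after conditioning:
  (W=3, Y=0, Z=4, X=1) weight 2/225
  (W=3, Y=1, Z=4, X=0) weight 2/675
  (W=3, Y=2, Z=4, X=2) weight 1/450
  (W=3, Y=3, Z=4, X=1) weight 1/150
Group by X:
  weight(X=0) = 2/675
  weight(X=1) = 7/450
  weight(X=2) = 1/450
Total weight = 2/675 + 7/450 + 1/450 = 14/675
P(X=0 | obs) = 2/675 / 14/675 = 1/7
P(X=1 | obs) = 7/450 / 14/675 = 3/4
P(X=2 | obs) = 1/450 / 14/675 = 3/28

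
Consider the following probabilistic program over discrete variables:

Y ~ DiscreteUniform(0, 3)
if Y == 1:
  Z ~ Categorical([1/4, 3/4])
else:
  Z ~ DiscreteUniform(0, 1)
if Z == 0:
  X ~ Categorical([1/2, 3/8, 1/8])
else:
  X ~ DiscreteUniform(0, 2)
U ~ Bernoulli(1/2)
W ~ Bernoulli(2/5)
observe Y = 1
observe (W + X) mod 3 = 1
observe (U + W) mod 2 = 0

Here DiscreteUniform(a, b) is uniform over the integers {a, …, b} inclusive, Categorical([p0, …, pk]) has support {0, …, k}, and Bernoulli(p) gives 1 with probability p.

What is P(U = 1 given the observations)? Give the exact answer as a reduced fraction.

Enumerate traces; 4 have nonzero weight after conditioning:
  (Y=1, Z=0, X=0, U=1, W=1) weight 1/160
  (Y=1, Z=0, X=1, U=0, W=0) weight 9/1280
  (Y=1, Z=1, X=0, U=1, W=1) weight 1/80
  (Y=1, Z=1, X=1, U=0, W=0) weight 3/160
Group by U:
  weight(U=0) = 33/1280
  weight(U=1) = 3/160
Total weight = 33/1280 + 3/160 = 57/1280
P(U=0 | obs) = 33/1280 / 57/1280 = 11/19
P(U=1 | obs) = 3/160 / 57/1280 = 8/19

P(U = 1 | obs) = 8/19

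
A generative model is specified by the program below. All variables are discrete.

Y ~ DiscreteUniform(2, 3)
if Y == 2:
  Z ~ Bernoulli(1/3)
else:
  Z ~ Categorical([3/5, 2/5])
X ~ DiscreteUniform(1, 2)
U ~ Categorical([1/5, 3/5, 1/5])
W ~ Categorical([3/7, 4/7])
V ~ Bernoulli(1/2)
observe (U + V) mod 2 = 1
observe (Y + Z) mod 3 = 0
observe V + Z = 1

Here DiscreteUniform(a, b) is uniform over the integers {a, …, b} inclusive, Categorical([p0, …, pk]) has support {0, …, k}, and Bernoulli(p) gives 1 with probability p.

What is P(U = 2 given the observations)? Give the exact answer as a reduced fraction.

P(U = 2 | obs) = 3/11

Enumerate traces; 12 have nonzero weight after conditioning:
  (Y=2, Z=1, X=1, U=1, W=0, V=0) weight 3/280
  (Y=2, Z=1, X=1, U=1, W=1, V=0) weight 1/70
  (Y=2, Z=1, X=2, U=1, W=0, V=0) weight 3/280
  (Y=2, Z=1, X=2, U=1, W=1, V=0) weight 1/70
  (Y=3, Z=0, X=1, U=0, W=0, V=1) weight 9/1400
  (Y=3, Z=0, X=1, U=0, W=1, V=1) weight 3/350
  (Y=3, Z=0, X=1, U=2, W=0, V=1) weight 9/1400
  (Y=3, Z=0, X=1, U=2, W=1, V=1) weight 3/350
  … 4 more
Group by U:
  weight(U=0) = 3/100
  weight(U=1) = 1/20
  weight(U=2) = 3/100
Total weight = 3/100 + 1/20 + 3/100 = 11/100
P(U=0 | obs) = 3/100 / 11/100 = 3/11
P(U=1 | obs) = 1/20 / 11/100 = 5/11
P(U=2 | obs) = 3/100 / 11/100 = 3/11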